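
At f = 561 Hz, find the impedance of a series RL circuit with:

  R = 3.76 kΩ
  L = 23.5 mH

Step 1 — Angular frequency: ω = 2π·f = 2π·561 = 3525 rad/s.
Step 2 — Component impedances:
  R: Z = R = 3760 Ω
  L: Z = jωL = j·3525·0.0235 = 0 + j82.83 Ω
Step 3 — Series combination: Z_total = R + L = 3760 + j82.83 Ω = 3761∠1.3° Ω.

Z = 3760 + j82.83 Ω = 3761∠1.3° Ω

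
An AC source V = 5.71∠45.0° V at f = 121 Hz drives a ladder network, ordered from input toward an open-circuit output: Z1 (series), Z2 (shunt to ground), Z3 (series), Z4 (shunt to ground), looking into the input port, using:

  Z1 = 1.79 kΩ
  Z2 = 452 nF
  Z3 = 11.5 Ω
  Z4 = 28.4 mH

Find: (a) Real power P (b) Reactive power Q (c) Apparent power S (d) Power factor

Step 1 — Angular frequency: ω = 2π·f = 2π·121 = 760.3 rad/s.
Step 2 — Component impedances:
  Z1: Z = R = 1790 Ω
  Z2: Z = 1/(jωC) = -j/(ω·C) = 0 - j2910 Ω
  Z3: Z = R = 11.5 Ω
  Z4: Z = jωL = j·760.3·0.0284 = 0 + j21.59 Ω
Step 3 — Ladder network (open output): work backward from the far end, alternating series and parallel combinations. Z_in = 1802 + j21.71 Ω = 1802∠0.7° Ω.
Step 4 — Source phasor: V = 5.71∠45.0° V = 4.038 + j4.038 V.
Step 5 — Current: I = V / Z = 0.002268 + j0.002214 A = 0.003169∠44.3° A.
Step 6 — Complex power: S = V·I* = 0.01809 + j0.000218 VA.
Step 7 — Real power: P = Re(S) = 0.01809 W.
Step 8 — Reactive power: Q = Im(S) = 0.000218 VAR.
Step 9 — Apparent power: |S| = 0.0181 VA.
Step 10 — Power factor: PF = P/|S| = 0.9999 (lagging).

(a) P = 0.01809 W  (b) Q = 0.000218 VAR  (c) S = 0.0181 VA  (d) PF = 0.9999 (lagging)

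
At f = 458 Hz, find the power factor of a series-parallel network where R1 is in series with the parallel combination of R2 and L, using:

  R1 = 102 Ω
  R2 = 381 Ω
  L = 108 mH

Step 1 — Angular frequency: ω = 2π·f = 2π·458 = 2878 rad/s.
Step 2 — Component impedances:
  R1: Z = R = 102 Ω
  R2: Z = R = 381 Ω
  L: Z = jωL = j·2878·0.108 = 0 + j310.8 Ω
Step 3 — Parallel branch: R2 || L = 1/(1/R2 + 1/L) = 152.2 + j186.6 Ω.
Step 4 — Series with R1: Z_total = R1 + (R2 || L) = 254.2 + j186.6 Ω = 315.4∠36.3° Ω.
Step 5 — Power factor: PF = cos(φ) = Re(Z)/|Z| = 254.23/315.37 = 0.8061.
Step 6 — Type: Im(Z) = 186.6 ⇒ lagging (phase φ = 36.3°).

PF = 0.8061 (lagging, φ = 36.3°)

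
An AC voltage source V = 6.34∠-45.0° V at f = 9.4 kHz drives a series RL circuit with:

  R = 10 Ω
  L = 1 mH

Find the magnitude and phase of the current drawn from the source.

Step 1 — Angular frequency: ω = 2π·f = 2π·9400 = 5.906e+04 rad/s.
Step 2 — Component impedances:
  R: Z = R = 10 Ω
  L: Z = jωL = j·5.906e+04·0.001 = 0 + j59.06 Ω
Step 3 — Series combination: Z_total = R + L = 10 + j59.06 Ω = 59.9∠80.4° Ω.
Step 4 — Source phasor: V = 6.34∠-45.0° V = 4.483 - j4.483 V.
Step 5 — Ohm's law: I = V / Z_total = (4.483 - j4.483) / (10 + j59.06) = -0.0613 - j0.08628 A.
Step 6 — Convert to polar: |I| = 0.1058 A, ∠I = -125.4°.

I = 0.1058∠-125.4° A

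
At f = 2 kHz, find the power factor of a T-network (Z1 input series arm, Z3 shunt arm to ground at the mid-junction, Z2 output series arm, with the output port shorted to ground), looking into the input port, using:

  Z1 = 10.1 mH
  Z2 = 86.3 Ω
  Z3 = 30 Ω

Step 1 — Angular frequency: ω = 2π·f = 2π·2000 = 1.257e+04 rad/s.
Step 2 — Component impedances:
  Z1: Z = jωL = j·1.257e+04·0.0101 = 0 + j126.9 Ω
  Z2: Z = R = 86.3 Ω
  Z3: Z = R = 30 Ω
Step 3 — With the output port shorted to ground, the output series arm Z2 runs from the junction to ground; the shunt arm Z3 also runs from the junction to ground. They appear in parallel: Z3 || Z2 = 22.26 Ω.
Step 4 — Series with input arm Z1: Z_in = Z1 + (Z3 || Z2) = 22.26 + j126.9 Ω = 128.9∠80.1° Ω.
Step 5 — Power factor: PF = cos(φ) = Re(Z)/|Z| = 22.261/128.86 = 0.1728.
Step 6 — Type: Im(Z) = 126.9 ⇒ lagging (phase φ = 80.1°).

PF = 0.1728 (lagging, φ = 80.1°)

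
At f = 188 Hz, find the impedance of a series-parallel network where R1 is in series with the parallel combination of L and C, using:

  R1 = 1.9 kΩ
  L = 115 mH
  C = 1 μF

Step 1 — Angular frequency: ω = 2π·f = 2π·188 = 1181 rad/s.
Step 2 — Component impedances:
  R1: Z = R = 1900 Ω
  L: Z = jωL = j·1181·0.115 = 0 + j135.8 Ω
  C: Z = 1/(jωC) = -j/(ω·C) = 0 - j846.6 Ω
Step 3 — Parallel branch: L || C = 1/(1/L + 1/C) = 0 + j161.8 Ω.
Step 4 — Series with R1: Z_total = R1 + (L || C) = 1900 + j161.8 Ω = 1907∠4.9° Ω.

Z = 1900 + j161.8 Ω = 1907∠4.9° Ω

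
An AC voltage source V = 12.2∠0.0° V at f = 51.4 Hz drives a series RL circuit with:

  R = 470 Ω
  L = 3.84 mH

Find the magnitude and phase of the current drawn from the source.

Step 1 — Angular frequency: ω = 2π·f = 2π·51.4 = 323 rad/s.
Step 2 — Component impedances:
  R: Z = R = 470 Ω
  L: Z = jωL = j·323·0.00384 = 0 + j1.24 Ω
Step 3 — Series combination: Z_total = R + L = 470 + j1.24 Ω = 470∠0.2° Ω.
Step 4 — Source phasor: V = 12.2∠0.0° V = 12.2 V.
Step 5 — Ohm's law: I = V / Z_total = (12.2) / (470 + j1.24) = 0.02596 - j6.849e-05 A.
Step 6 — Convert to polar: |I| = 0.02596 A, ∠I = -0.2°.

I = 0.02596∠-0.2° A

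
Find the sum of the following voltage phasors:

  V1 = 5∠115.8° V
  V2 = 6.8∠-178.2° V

Step 1 — Convert each phasor to rectangular form:
  V1 = 5·(cos(115.8°) + j·sin(115.8°)) = -2.176 + j4.502 V
  V2 = 6.8·(cos(-178.2°) + j·sin(-178.2°)) = -6.797 - j0.2136 V
Step 2 — Sum components: V_total = -8.973 + j4.288 V.
Step 3 — Convert to polar: |V_total| = 9.945 V, ∠V_total = 154.5°.

V_total = 9.945∠154.5° V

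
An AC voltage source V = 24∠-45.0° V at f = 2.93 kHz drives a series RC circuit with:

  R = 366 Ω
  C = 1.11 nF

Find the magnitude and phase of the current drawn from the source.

Step 1 — Angular frequency: ω = 2π·f = 2π·2930 = 1.841e+04 rad/s.
Step 2 — Component impedances:
  R: Z = R = 366 Ω
  C: Z = 1/(jωC) = -j/(ω·C) = 0 - j4.894e+04 Ω
Step 3 — Series combination: Z_total = R + C = 366 - j4.894e+04 Ω = 4.894e+04∠-89.6° Ω.
Step 4 — Source phasor: V = 24∠-45.0° V = 16.97 - j16.97 V.
Step 5 — Ohm's law: I = V / Z_total = (16.97 - j16.97) / (366 - j4.894e+04) = 0.0003494 + j0.0003442 A.
Step 6 — Convert to polar: |I| = 0.0004904 A, ∠I = 44.6°.

I = 0.0004904∠44.6° A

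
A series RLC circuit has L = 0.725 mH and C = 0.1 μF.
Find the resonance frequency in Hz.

Step 1 — Resonance condition Im(Z)=0 gives ω₀ = 1/√(LC).
Step 2 — ω₀ = 1/√(0.000725·1e-07) = 1.174e+05 rad/s.
Step 3 — f₀ = ω₀/(2π) = 1.869e+04 Hz.

f₀ = 1.869e+04 Hz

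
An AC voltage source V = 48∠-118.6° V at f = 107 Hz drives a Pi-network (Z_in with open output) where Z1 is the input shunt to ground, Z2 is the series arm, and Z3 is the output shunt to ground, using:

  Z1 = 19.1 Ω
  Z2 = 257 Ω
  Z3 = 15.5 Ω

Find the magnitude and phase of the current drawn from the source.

Step 1 — Angular frequency: ω = 2π·f = 2π·107 = 672.3 rad/s.
Step 2 — Component impedances:
  Z1: Z = R = 19.1 Ω
  Z2: Z = R = 257 Ω
  Z3: Z = R = 15.5 Ω
Step 3 — With open output, the series arm Z2 and the output shunt Z3 appear in series to ground: Z2 + Z3 = 272.5 Ω.
Step 4 — Parallel with input shunt Z1: Z_in = Z1 || (Z2 + Z3) = 17.85 Ω = 17.85∠0.0° Ω.
Step 5 — Source phasor: V = 48∠-118.6° V = -22.98 - j42.14 V.
Step 6 — Ohm's law: I = V / Z_total = (-22.98 - j42.14) / (17.85) = -1.287 - j2.361 A.
Step 7 — Convert to polar: |I| = 2.689 A, ∠I = -118.6°.

I = 2.689∠-118.6° A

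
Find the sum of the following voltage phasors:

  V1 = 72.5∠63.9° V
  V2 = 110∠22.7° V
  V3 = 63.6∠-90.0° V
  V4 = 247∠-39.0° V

Step 1 — Convert each phasor to rectangular form:
  V1 = 72.5·(cos(63.9°) + j·sin(63.9°)) = 31.9 + j65.11 V
  V2 = 110·(cos(22.7°) + j·sin(22.7°)) = 101.5 + j42.45 V
  V3 = 63.6·(cos(-90.0°) + j·sin(-90.0°)) = 0 - j63.6 V
  V4 = 247·(cos(-39.0°) + j·sin(-39.0°)) = 192 - j155.4 V
Step 2 — Sum components: V_total = 325.3 - j111.5 V.
Step 3 — Convert to polar: |V_total| = 343.9 V, ∠V_total = -18.9°.

V_total = 343.9∠-18.9° V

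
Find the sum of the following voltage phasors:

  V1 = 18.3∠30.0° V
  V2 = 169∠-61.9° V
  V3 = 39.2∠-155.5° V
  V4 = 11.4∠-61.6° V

Step 1 — Convert each phasor to rectangular form:
  V1 = 18.3·(cos(30.0°) + j·sin(30.0°)) = 15.85 + j9.15 V
  V2 = 169·(cos(-61.9°) + j·sin(-61.9°)) = 79.6 - j149.1 V
  V3 = 39.2·(cos(-155.5°) + j·sin(-155.5°)) = -35.67 - j16.26 V
  V4 = 11.4·(cos(-61.6°) + j·sin(-61.6°)) = 5.422 - j10.03 V
Step 2 — Sum components: V_total = 65.2 - j166.2 V.
Step 3 — Convert to polar: |V_total| = 178.5 V, ∠V_total = -68.6°.

V_total = 178.5∠-68.6° V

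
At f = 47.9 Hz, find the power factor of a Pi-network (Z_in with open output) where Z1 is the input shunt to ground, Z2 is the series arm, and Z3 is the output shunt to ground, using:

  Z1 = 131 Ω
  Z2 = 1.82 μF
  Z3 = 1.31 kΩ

Step 1 — Angular frequency: ω = 2π·f = 2π·47.9 = 301 rad/s.
Step 2 — Component impedances:
  Z1: Z = R = 131 Ω
  Z2: Z = 1/(jωC) = -j/(ω·C) = 0 - j1826 Ω
  Z3: Z = R = 1310 Ω
Step 3 — With open output, the series arm Z2 and the output shunt Z3 appear in series to ground: Z2 + Z3 = 1310 - j1826 Ω.
Step 4 — Parallel with input shunt Z1: Z_in = Z1 || (Z2 + Z3) = 126.4 - j5.792 Ω = 126.6∠-2.6° Ω.
Step 5 — Power factor: PF = cos(φ) = Re(Z)/|Z| = 126.43/126.56 = 0.999.
Step 6 — Type: Im(Z) = -5.792 ⇒ leading (phase φ = -2.6°).

PF = 0.999 (leading, φ = -2.6°)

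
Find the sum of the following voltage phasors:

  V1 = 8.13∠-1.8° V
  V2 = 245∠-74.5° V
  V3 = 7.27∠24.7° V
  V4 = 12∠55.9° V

Step 1 — Convert each phasor to rectangular form:
  V1 = 8.13·(cos(-1.8°) + j·sin(-1.8°)) = 8.126 - j0.2554 V
  V2 = 245·(cos(-74.5°) + j·sin(-74.5°)) = 65.47 - j236.1 V
  V3 = 7.27·(cos(24.7°) + j·sin(24.7°)) = 6.605 + j3.038 V
  V4 = 12·(cos(55.9°) + j·sin(55.9°)) = 6.728 + j9.937 V
Step 2 — Sum components: V_total = 86.93 - j223.4 V.
Step 3 — Convert to polar: |V_total| = 239.7 V, ∠V_total = -68.7°.

V_total = 239.7∠-68.7° V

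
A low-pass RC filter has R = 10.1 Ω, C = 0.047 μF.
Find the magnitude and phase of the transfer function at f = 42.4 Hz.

Step 1 — Angular frequency: ω = 2π·42.4 = 266.4 rad/s.
Step 2 — Transfer function: H(jω) = 1/(1 + jωRC).
Step 3 — Denominator: 1 + jωRC = 1 + j·266.4·10.1·4.7e-08 = 1 + j0.0001265.
Step 4 — H = 1 - j0.0001265.
Step 5 — Magnitude: |H| = 1 (-0.0 dB); phase: φ = -0.0°.

|H| = 1 (-0.0 dB), φ = -0.0°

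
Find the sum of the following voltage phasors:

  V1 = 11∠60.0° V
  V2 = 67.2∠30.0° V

Step 1 — Convert each phasor to rectangular form:
  V1 = 11·(cos(60.0°) + j·sin(60.0°)) = 5.5 + j9.526 V
  V2 = 67.2·(cos(30.0°) + j·sin(30.0°)) = 58.2 + j33.6 V
Step 2 — Sum components: V_total = 63.7 + j43.13 V.
Step 3 — Convert to polar: |V_total| = 76.92 V, ∠V_total = 34.1°.

V_total = 76.92∠34.1° V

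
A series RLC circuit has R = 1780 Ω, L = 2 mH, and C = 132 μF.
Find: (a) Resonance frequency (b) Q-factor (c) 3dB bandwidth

Step 1 — Resonance: ω₀ = 1/√(LC) = 1/√(0.002·0.000132) = 1946 rad/s.
Step 2 — f₀ = ω₀/(2π) = 309.8 Hz.
Step 3 — Series Q: Q = ω₀L/R = 1946·0.002/1780 = 0.002187.
Step 4 — Bandwidth: Δω = ω₀/Q = 8.9e+05 rad/s; BW = Δω/(2π) = 1.416e+05 Hz.

(a) f₀ = 309.8 Hz  (b) Q = 0.002187  (c) BW = 1.416e+05 Hz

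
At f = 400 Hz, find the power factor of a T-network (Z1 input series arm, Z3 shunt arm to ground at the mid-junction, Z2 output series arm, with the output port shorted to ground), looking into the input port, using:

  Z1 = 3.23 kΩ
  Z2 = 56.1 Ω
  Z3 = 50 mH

Step 1 — Angular frequency: ω = 2π·f = 2π·400 = 2513 rad/s.
Step 2 — Component impedances:
  Z1: Z = R = 3230 Ω
  Z2: Z = R = 56.1 Ω
  Z3: Z = jωL = j·2513·0.05 = 0 + j125.7 Ω
Step 3 — With the output port shorted to ground, the output series arm Z2 runs from the junction to ground; the shunt arm Z3 also runs from the junction to ground. They appear in parallel: Z3 || Z2 = 46.78 + j20.88 Ω.
Step 4 — Series with input arm Z1: Z_in = Z1 + (Z3 || Z2) = 3277 + j20.88 Ω = 3277∠0.4° Ω.
Step 5 — Power factor: PF = cos(φ) = Re(Z)/|Z| = 3277/3277 = 1.
Step 6 — Type: Im(Z) = 20.88 ⇒ lagging (phase φ = 0.4°).

PF = 1 (lagging, φ = 0.4°)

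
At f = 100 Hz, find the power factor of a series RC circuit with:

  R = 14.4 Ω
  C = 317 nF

Step 1 — Angular frequency: ω = 2π·f = 2π·100 = 628.3 rad/s.
Step 2 — Component impedances:
  R: Z = R = 14.4 Ω
  C: Z = 1/(jωC) = -j/(ω·C) = 0 - j5021 Ω
Step 3 — Series combination: Z_total = R + C = 14.4 - j5021 Ω = 5021∠-89.8° Ω.
Step 4 — Power factor: PF = cos(φ) = Re(Z)/|Z| = 14.4/5021 = 0.002868.
Step 5 — Type: Im(Z) = -5021 ⇒ leading (phase φ = -89.8°).

PF = 0.002868 (leading, φ = -89.8°)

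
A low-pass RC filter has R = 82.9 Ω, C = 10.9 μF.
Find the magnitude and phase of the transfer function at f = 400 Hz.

Step 1 — Angular frequency: ω = 2π·400 = 2513 rad/s.
Step 2 — Transfer function: H(jω) = 1/(1 + jωRC).
Step 3 — Denominator: 1 + jωRC = 1 + j·2513·82.9·1.09e-05 = 1 + j2.271.
Step 4 — H = 0.1624 - j0.3688.
Step 5 — Magnitude: |H| = 0.403 (-7.9 dB); phase: φ = -66.2°.

|H| = 0.403 (-7.9 dB), φ = -66.2°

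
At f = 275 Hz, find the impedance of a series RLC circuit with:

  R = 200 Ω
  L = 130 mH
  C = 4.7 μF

Step 1 — Angular frequency: ω = 2π·f = 2π·275 = 1728 rad/s.
Step 2 — Component impedances:
  R: Z = R = 200 Ω
  L: Z = jωL = j·1728·0.13 = 0 + j224.6 Ω
  C: Z = 1/(jωC) = -j/(ω·C) = 0 - j123.1 Ω
Step 3 — Series combination: Z_total = R + L + C = 200 + j101.5 Ω = 224.3∠26.9° Ω.

Z = 200 + j101.5 Ω = 224.3∠26.9° Ω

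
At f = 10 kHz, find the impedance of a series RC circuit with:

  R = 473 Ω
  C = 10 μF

Step 1 — Angular frequency: ω = 2π·f = 2π·1e+04 = 6.283e+04 rad/s.
Step 2 — Component impedances:
  R: Z = R = 473 Ω
  C: Z = 1/(jωC) = -j/(ω·C) = 0 - j1.592 Ω
Step 3 — Series combination: Z_total = R + C = 473 - j1.592 Ω = 473∠-0.2° Ω.

Z = 473 - j1.592 Ω = 473∠-0.2° Ω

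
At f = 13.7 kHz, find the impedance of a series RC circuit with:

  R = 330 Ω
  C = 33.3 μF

Step 1 — Angular frequency: ω = 2π·f = 2π·1.37e+04 = 8.608e+04 rad/s.
Step 2 — Component impedances:
  R: Z = R = 330 Ω
  C: Z = 1/(jωC) = -j/(ω·C) = 0 - j0.3489 Ω
Step 3 — Series combination: Z_total = R + C = 330 - j0.3489 Ω = 330∠-0.1° Ω.

Z = 330 - j0.3489 Ω = 330∠-0.1° Ω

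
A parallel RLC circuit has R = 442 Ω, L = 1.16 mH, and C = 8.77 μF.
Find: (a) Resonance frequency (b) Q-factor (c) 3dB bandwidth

Step 1 — Resonance: ω₀ = 1/√(LC) = 1/√(0.00116·8.77e-06) = 9915 rad/s.
Step 2 — f₀ = ω₀/(2π) = 1578 Hz.
Step 3 — Parallel Q: Q = R/(ω₀L) = 442/(9915·0.00116) = 38.43.
Step 4 — Bandwidth: Δω = ω₀/Q = 258 rad/s; BW = Δω/(2π) = 41.06 Hz.

(a) f₀ = 1578 Hz  (b) Q = 38.43  (c) BW = 41.06 Hz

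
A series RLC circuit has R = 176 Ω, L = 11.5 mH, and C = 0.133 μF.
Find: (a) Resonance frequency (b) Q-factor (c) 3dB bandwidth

Step 1 — Resonance: ω₀ = 1/√(LC) = 1/√(0.0115·1.33e-07) = 2.557e+04 rad/s.
Step 2 — f₀ = ω₀/(2π) = 4070 Hz.
Step 3 — Series Q: Q = ω₀L/R = 2.557e+04·0.0115/176 = 1.671.
Step 4 — Bandwidth: Δω = ω₀/Q = 1.53e+04 rad/s; BW = Δω/(2π) = 2436 Hz.

(a) f₀ = 4070 Hz  (b) Q = 1.671  (c) BW = 2436 Hz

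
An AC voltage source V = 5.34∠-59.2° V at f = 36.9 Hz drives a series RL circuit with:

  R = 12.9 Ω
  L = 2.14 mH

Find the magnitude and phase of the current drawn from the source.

Step 1 — Angular frequency: ω = 2π·f = 2π·36.9 = 231.8 rad/s.
Step 2 — Component impedances:
  R: Z = R = 12.9 Ω
  L: Z = jωL = j·231.8·0.00214 = 0 + j0.4962 Ω
Step 3 — Series combination: Z_total = R + L = 12.9 + j0.4962 Ω = 12.91∠2.2° Ω.
Step 4 — Source phasor: V = 5.34∠-59.2° V = 2.734 - j4.587 V.
Step 5 — Ohm's law: I = V / Z_total = (2.734 - j4.587) / (12.9 + j0.4962) = 0.198 - j0.3632 A.
Step 6 — Convert to polar: |I| = 0.4136 A, ∠I = -61.4°.

I = 0.4136∠-61.4° A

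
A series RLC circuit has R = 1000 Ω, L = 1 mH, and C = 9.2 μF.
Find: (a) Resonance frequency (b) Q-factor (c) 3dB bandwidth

Step 1 — Resonance condition Im(Z)=0 gives ω₀ = 1/√(LC).
Step 2 — ω₀ = 1/√(0.001·9.2e-06) = 1.043e+04 rad/s.
Step 3 — f₀ = ω₀/(2π) = 1659 Hz.
Step 4 — Series Q: Q = ω₀L/R = 1.043e+04·0.001/1000 = 0.01043.
Step 5 — 3dB bandwidth: Δω = ω₀/Q = 1e+06 rad/s; BW = Δω/(2π) = 1.592e+05 Hz.

(a) f₀ = 1659 Hz  (b) Q = 0.01043  (c) BW = 1.592e+05 Hz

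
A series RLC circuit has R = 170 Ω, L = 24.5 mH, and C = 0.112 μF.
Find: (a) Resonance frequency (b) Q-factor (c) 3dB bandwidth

Step 1 — Resonance: ω₀ = 1/√(LC) = 1/√(0.0245·1.12e-07) = 1.909e+04 rad/s.
Step 2 — f₀ = ω₀/(2π) = 3038 Hz.
Step 3 — Series Q: Q = ω₀L/R = 1.909e+04·0.0245/170 = 2.751.
Step 4 — Bandwidth: Δω = ω₀/Q = 6939 rad/s; BW = Δω/(2π) = 1104 Hz.

(a) f₀ = 3038 Hz  (b) Q = 2.751  (c) BW = 1104 Hz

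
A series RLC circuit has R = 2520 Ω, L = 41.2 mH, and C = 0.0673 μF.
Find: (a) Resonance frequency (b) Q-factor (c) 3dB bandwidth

Step 1 — Resonance: ω₀ = 1/√(LC) = 1/√(0.0412·6.73e-08) = 1.899e+04 rad/s.
Step 2 — f₀ = ω₀/(2π) = 3022 Hz.
Step 3 — Series Q: Q = ω₀L/R = 1.899e+04·0.0412/2520 = 0.3105.
Step 4 — Bandwidth: Δω = ω₀/Q = 6.117e+04 rad/s; BW = Δω/(2π) = 9735 Hz.

(a) f₀ = 3022 Hz  (b) Q = 0.3105  (c) BW = 9735 Hz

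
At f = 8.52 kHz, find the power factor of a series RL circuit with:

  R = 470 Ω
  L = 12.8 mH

Step 1 — Angular frequency: ω = 2π·f = 2π·8520 = 5.353e+04 rad/s.
Step 2 — Component impedances:
  R: Z = R = 470 Ω
  L: Z = jωL = j·5.353e+04·0.0128 = 0 + j685.2 Ω
Step 3 — Series combination: Z_total = R + L = 470 + j685.2 Ω = 830.9∠55.6° Ω.
Step 4 — Power factor: PF = cos(φ) = Re(Z)/|Z| = 470/830.92 = 0.5656.
Step 5 — Type: Im(Z) = 685.2 ⇒ lagging (phase φ = 55.6°).

PF = 0.5656 (lagging, φ = 55.6°)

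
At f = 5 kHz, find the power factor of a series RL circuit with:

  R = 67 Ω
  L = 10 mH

Step 1 — Angular frequency: ω = 2π·f = 2π·5000 = 3.142e+04 rad/s.
Step 2 — Component impedances:
  R: Z = R = 67 Ω
  L: Z = jωL = j·3.142e+04·0.01 = 0 + j314.2 Ω
Step 3 — Series combination: Z_total = R + L = 67 + j314.2 Ω = 321.2∠78.0° Ω.
Step 4 — Power factor: PF = cos(φ) = Re(Z)/|Z| = 67/321.2 = 0.2086.
Step 5 — Type: Im(Z) = 314.2 ⇒ lagging (phase φ = 78.0°).

PF = 0.2086 (lagging, φ = 78.0°)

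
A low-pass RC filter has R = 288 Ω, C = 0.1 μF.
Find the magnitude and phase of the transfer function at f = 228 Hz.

Step 1 — Angular frequency: ω = 2π·228 = 1433 rad/s.
Step 2 — Transfer function: H(jω) = 1/(1 + jωRC).
Step 3 — Denominator: 1 + jωRC = 1 + j·1433·288·1e-07 = 1 + j0.04126.
Step 4 — H = 0.9983 - j0.04119.
Step 5 — Magnitude: |H| = 0.9991 (-0.0 dB); phase: φ = -2.4°.

|H| = 0.9991 (-0.0 dB), φ = -2.4°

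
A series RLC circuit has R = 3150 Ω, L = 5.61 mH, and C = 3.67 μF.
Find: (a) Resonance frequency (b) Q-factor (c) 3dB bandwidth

Step 1 — Resonance: ω₀ = 1/√(LC) = 1/√(0.00561·3.67e-06) = 6969 rad/s.
Step 2 — f₀ = ω₀/(2π) = 1109 Hz.
Step 3 — Series Q: Q = ω₀L/R = 6969·0.00561/3150 = 0.01241.
Step 4 — Bandwidth: Δω = ω₀/Q = 5.615e+05 rad/s; BW = Δω/(2π) = 8.937e+04 Hz.

(a) f₀ = 1109 Hz  (b) Q = 0.01241  (c) BW = 8.937e+04 Hz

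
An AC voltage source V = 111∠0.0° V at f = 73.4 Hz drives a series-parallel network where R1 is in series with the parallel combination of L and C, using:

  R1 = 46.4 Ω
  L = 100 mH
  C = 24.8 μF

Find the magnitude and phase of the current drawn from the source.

Step 1 — Angular frequency: ω = 2π·f = 2π·73.4 = 461.2 rad/s.
Step 2 — Component impedances:
  R1: Z = R = 46.4 Ω
  L: Z = jωL = j·461.2·0.1 = 0 + j46.12 Ω
  C: Z = 1/(jωC) = -j/(ω·C) = 0 - j87.43 Ω
Step 3 — Parallel branch: L || C = 1/(1/L + 1/C) = 0 + j97.6 Ω.
Step 4 — Series with R1: Z_total = R1 + (L || C) = 46.4 + j97.6 Ω = 108.1∠64.6° Ω.
Step 5 — Source phasor: V = 111∠0.0° V = 111 V.
Step 6 — Ohm's law: I = V / Z_total = (111) / (46.4 + j97.6) = 0.441 - j0.9276 A.
Step 7 — Convert to polar: |I| = 1.027 A, ∠I = -64.6°.

I = 1.027∠-64.6° A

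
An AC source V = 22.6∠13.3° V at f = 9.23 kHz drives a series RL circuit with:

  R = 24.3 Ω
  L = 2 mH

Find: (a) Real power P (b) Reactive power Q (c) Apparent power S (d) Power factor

Step 1 — Angular frequency: ω = 2π·f = 2π·9230 = 5.799e+04 rad/s.
Step 2 — Component impedances:
  R: Z = R = 24.3 Ω
  L: Z = jωL = j·5.799e+04·0.002 = 0 + j116 Ω
Step 3 — Series combination: Z_total = R + L = 24.3 + j116 Ω = 118.5∠78.2° Ω.
Step 4 — Source phasor: V = 22.6∠13.3° V = 21.99 + j5.199 V.
Step 5 — Current: I = V / Z = 0.081 - j0.1727 A = 0.1907∠-64.9° A.
Step 6 — Complex power: S = V·I* = 0.8838 + j4.218 VA.
Step 7 — Real power: P = Re(S) = 0.8838 W.
Step 8 — Reactive power: Q = Im(S) = 4.218 VAR.
Step 9 — Apparent power: |S| = 4.31 VA.
Step 10 — Power factor: PF = P/|S| = 0.2051 (lagging).

(a) P = 0.8838 W  (b) Q = 4.218 VAR  (c) S = 4.31 VA  (d) PF = 0.2051 (lagging)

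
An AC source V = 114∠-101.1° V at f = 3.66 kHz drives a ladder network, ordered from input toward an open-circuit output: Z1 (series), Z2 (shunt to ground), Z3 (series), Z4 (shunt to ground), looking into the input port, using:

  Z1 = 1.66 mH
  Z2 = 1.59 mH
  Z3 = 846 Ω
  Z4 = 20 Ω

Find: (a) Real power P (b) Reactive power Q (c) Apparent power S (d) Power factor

Step 1 — Angular frequency: ω = 2π·f = 2π·3660 = 2.3e+04 rad/s.
Step 2 — Component impedances:
  Z1: Z = jωL = j·2.3e+04·0.00166 = 0 + j38.17 Ω
  Z2: Z = jωL = j·2.3e+04·0.00159 = 0 + j36.56 Ω
  Z3: Z = R = 846 Ω
  Z4: Z = R = 20 Ω
Step 3 — Ladder network (open output): work backward from the far end, alternating series and parallel combinations. Z_in = 1.541 + j74.67 Ω = 74.69∠88.8° Ω.
Step 4 — Source phasor: V = 114∠-101.1° V = -21.95 - j111.9 V.
Step 5 — Current: I = V / Z = -1.504 + j0.2629 A = 1.526∠170.1° A.
Step 6 — Complex power: S = V·I* = 3.59 + j174 VA.
Step 7 — Real power: P = Re(S) = 3.59 W.
Step 8 — Reactive power: Q = Im(S) = 174 VAR.
Step 9 — Apparent power: |S| = 174 VA.
Step 10 — Power factor: PF = P/|S| = 0.02063 (lagging).

(a) P = 3.59 W  (b) Q = 174 VAR  (c) S = 174 VA  (d) PF = 0.02063 (lagging)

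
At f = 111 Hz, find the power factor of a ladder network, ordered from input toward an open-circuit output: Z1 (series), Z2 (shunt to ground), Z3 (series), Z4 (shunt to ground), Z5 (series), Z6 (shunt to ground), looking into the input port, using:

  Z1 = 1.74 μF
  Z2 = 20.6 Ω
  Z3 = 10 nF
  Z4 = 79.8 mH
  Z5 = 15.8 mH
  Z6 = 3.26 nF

Step 1 — Angular frequency: ω = 2π·f = 2π·111 = 697.4 rad/s.
Step 2 — Component impedances:
  Z1: Z = 1/(jωC) = -j/(ω·C) = 0 - j824 Ω
  Z2: Z = R = 20.6 Ω
  Z3: Z = 1/(jωC) = -j/(ω·C) = 0 - j1.434e+05 Ω
  Z4: Z = jωL = j·697.4·0.0798 = 0 + j55.66 Ω
  Z5: Z = jωL = j·697.4·0.0158 = 0 + j11.02 Ω
  Z6: Z = 1/(jωC) = -j/(ω·C) = 0 - j4.398e+05 Ω
Step 3 — Ladder network (open output): work backward from the far end, alternating series and parallel combinations. Z_in = 20.6 - j824 Ω = 824.3∠-88.6° Ω.
Step 4 — Power factor: PF = cos(φ) = Re(Z)/|Z| = 20.6/824.3 = 0.02499.
Step 5 — Type: Im(Z) = -824 ⇒ leading (phase φ = -88.6°).

PF = 0.02499 (leading, φ = -88.6°)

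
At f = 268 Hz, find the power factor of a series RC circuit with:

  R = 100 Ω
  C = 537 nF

Step 1 — Angular frequency: ω = 2π·f = 2π·268 = 1684 rad/s.
Step 2 — Component impedances:
  R: Z = R = 100 Ω
  C: Z = 1/(jωC) = -j/(ω·C) = 0 - j1106 Ω
Step 3 — Series combination: Z_total = R + C = 100 - j1106 Ω = 1110∠-84.8° Ω.
Step 4 — Power factor: PF = cos(φ) = Re(Z)/|Z| = 100/1110.4 = 0.09006.
Step 5 — Type: Im(Z) = -1106 ⇒ leading (phase φ = -84.8°).

PF = 0.09006 (leading, φ = -84.8°)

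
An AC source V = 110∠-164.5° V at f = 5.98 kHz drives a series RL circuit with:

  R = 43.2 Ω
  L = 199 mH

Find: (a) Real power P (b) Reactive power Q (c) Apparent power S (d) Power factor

Step 1 — Angular frequency: ω = 2π·f = 2π·5980 = 3.757e+04 rad/s.
Step 2 — Component impedances:
  R: Z = R = 43.2 Ω
  L: Z = jωL = j·3.757e+04·0.199 = 0 + j7477 Ω
Step 3 — Series combination: Z_total = R + L = 43.2 + j7477 Ω = 7477∠89.7° Ω.
Step 4 — Source phasor: V = 110∠-164.5° V = -106 - j29.4 V.
Step 5 — Current: I = V / Z = -0.004013 + j0.01415 A = 0.01471∠105.8° A.
Step 6 — Complex power: S = V·I* = 0.009349 + j1.618 VA.
Step 7 — Real power: P = Re(S) = 0.009349 W.
Step 8 — Reactive power: Q = Im(S) = 1.618 VAR.
Step 9 — Apparent power: |S| = 1.618 VA.
Step 10 — Power factor: PF = P/|S| = 0.005778 (lagging).

(a) P = 0.009349 W  (b) Q = 1.618 VAR  (c) S = 1.618 VA  (d) PF = 0.005778 (lagging)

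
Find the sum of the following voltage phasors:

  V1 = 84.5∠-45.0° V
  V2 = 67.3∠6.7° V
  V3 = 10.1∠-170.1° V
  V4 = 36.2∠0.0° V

Step 1 — Convert each phasor to rectangular form:
  V1 = 84.5·(cos(-45.0°) + j·sin(-45.0°)) = 59.75 - j59.75 V
  V2 = 67.3·(cos(6.7°) + j·sin(6.7°)) = 66.84 + j7.852 V
  V3 = 10.1·(cos(-170.1°) + j·sin(-170.1°)) = -9.95 - j1.736 V
  V4 = 36.2·(cos(0.0°) + j·sin(0.0°)) = 36.2 V
Step 2 — Sum components: V_total = 152.8 - j53.64 V.
Step 3 — Convert to polar: |V_total| = 162 V, ∠V_total = -19.3°.

V_total = 162∠-19.3° V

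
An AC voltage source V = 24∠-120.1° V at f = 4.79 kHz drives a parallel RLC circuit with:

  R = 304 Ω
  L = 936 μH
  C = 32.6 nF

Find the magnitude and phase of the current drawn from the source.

Step 1 — Angular frequency: ω = 2π·f = 2π·4790 = 3.01e+04 rad/s.
Step 2 — Component impedances:
  R: Z = R = 304 Ω
  L: Z = jωL = j·3.01e+04·0.000936 = 0 + j28.17 Ω
  C: Z = 1/(jωC) = -j/(ω·C) = 0 - j1019 Ω
Step 3 — Parallel combination: 1/Z_total = 1/R + 1/L + 1/C; Z_total = 2.736 + j28.71 Ω = 28.84∠84.6° Ω.
Step 4 — Source phasor: V = 24∠-120.1° V = -12.04 - j20.76 V.
Step 5 — Ohm's law: I = V / Z_total = (-12.04 - j20.76) / (2.736 + j28.71) = -0.7563 + j0.3472 A.
Step 6 — Convert to polar: |I| = 0.8322 A, ∠I = 155.3°.

I = 0.8322∠155.3° A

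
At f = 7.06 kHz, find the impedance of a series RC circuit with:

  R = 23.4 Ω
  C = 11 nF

Step 1 — Angular frequency: ω = 2π·f = 2π·7060 = 4.436e+04 rad/s.
Step 2 — Component impedances:
  R: Z = R = 23.4 Ω
  C: Z = 1/(jωC) = -j/(ω·C) = 0 - j2049 Ω
Step 3 — Series combination: Z_total = R + C = 23.4 - j2049 Ω = 2050∠-89.3° Ω.

Z = 23.4 - j2049 Ω = 2050∠-89.3° Ω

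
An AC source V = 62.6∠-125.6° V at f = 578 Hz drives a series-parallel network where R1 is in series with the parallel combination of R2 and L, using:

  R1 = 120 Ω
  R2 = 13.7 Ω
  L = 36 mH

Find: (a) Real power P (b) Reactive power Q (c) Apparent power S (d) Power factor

Step 1 — Angular frequency: ω = 2π·f = 2π·578 = 3632 rad/s.
Step 2 — Component impedances:
  R1: Z = R = 120 Ω
  R2: Z = R = 13.7 Ω
  L: Z = jωL = j·3632·0.036 = 0 + j130.7 Ω
Step 3 — Parallel branch: R2 || L = 1/(1/R2 + 1/L) = 13.55 + j1.42 Ω.
Step 4 — Series with R1: Z_total = R1 + (R2 || L) = 133.6 + j1.42 Ω = 133.6∠0.6° Ω.
Step 5 — Source phasor: V = 62.6∠-125.6° V = -36.44 - j50.9 V.
Step 6 — Current: I = V / Z = -0.2769 - j0.3782 A = 0.4687∠-126.2° A.
Step 7 — Complex power: S = V·I* = 29.34 + j0.312 VA.
Step 8 — Real power: P = Re(S) = 29.34 W.
Step 9 — Reactive power: Q = Im(S) = 0.312 VAR.
Step 10 — Apparent power: |S| = 29.34 VA.
Step 11 — Power factor: PF = P/|S| = 0.9999 (lagging).

(a) P = 29.34 W  (b) Q = 0.312 VAR  (c) S = 29.34 VA  (d) PF = 0.9999 (lagging)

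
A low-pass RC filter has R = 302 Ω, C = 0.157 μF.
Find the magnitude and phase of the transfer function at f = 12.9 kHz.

Step 1 — Angular frequency: ω = 2π·1.29e+04 = 8.105e+04 rad/s.
Step 2 — Transfer function: H(jω) = 1/(1 + jωRC).
Step 3 — Denominator: 1 + jωRC = 1 + j·8.105e+04·302·1.57e-07 = 1 + j3.843.
Step 4 — H = 0.06342 - j0.2437.
Step 5 — Magnitude: |H| = 0.2518 (-12.0 dB); phase: φ = -75.4°.

|H| = 0.2518 (-12.0 dB), φ = -75.4°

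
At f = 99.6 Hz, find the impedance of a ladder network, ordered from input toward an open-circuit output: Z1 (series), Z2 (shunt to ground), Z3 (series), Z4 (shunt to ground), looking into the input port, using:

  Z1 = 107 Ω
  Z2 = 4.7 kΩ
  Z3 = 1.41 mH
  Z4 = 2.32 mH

Step 1 — Angular frequency: ω = 2π·f = 2π·99.6 = 625.8 rad/s.
Step 2 — Component impedances:
  Z1: Z = R = 107 Ω
  Z2: Z = R = 4700 Ω
  Z3: Z = jωL = j·625.8·0.00141 = 0 + j0.8824 Ω
  Z4: Z = jωL = j·625.8·0.00232 = 0 + j1.452 Ω
Step 3 — Ladder network (open output): work backward from the far end, alternating series and parallel combinations. Z_in = 107 + j2.334 Ω = 107∠1.2° Ω.

Z = 107 + j2.334 Ω = 107∠1.2° Ω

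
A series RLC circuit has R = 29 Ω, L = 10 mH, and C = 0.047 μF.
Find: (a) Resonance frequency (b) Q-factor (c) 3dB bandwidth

Step 1 — Resonance condition Im(Z)=0 gives ω₀ = 1/√(LC).
Step 2 — ω₀ = 1/√(0.01·4.7e-08) = 4.613e+04 rad/s.
Step 3 — f₀ = ω₀/(2π) = 7341 Hz.
Step 4 — Series Q: Q = ω₀L/R = 4.613e+04·0.01/29 = 15.91.
Step 5 — 3dB bandwidth: Δω = ω₀/Q = 2900 rad/s; BW = Δω/(2π) = 461.5 Hz.

(a) f₀ = 7341 Hz  (b) Q = 15.91  (c) BW = 461.5 Hz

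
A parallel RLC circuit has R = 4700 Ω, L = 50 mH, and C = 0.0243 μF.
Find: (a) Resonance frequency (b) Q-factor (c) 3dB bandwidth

Step 1 — Resonance: ω₀ = 1/√(LC) = 1/√(0.05·2.43e-08) = 2.869e+04 rad/s.
Step 2 — f₀ = ω₀/(2π) = 4566 Hz.
Step 3 — Parallel Q: Q = R/(ω₀L) = 4700/(2.869e+04·0.05) = 3.277.
Step 4 — Bandwidth: Δω = ω₀/Q = 8756 rad/s; BW = Δω/(2π) = 1394 Hz.

(a) f₀ = 4566 Hz  (b) Q = 3.277  (c) BW = 1394 Hz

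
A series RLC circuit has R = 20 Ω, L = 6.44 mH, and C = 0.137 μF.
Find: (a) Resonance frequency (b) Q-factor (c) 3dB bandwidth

Step 1 — Resonance condition Im(Z)=0 gives ω₀ = 1/√(LC).
Step 2 — ω₀ = 1/√(0.00644·1.37e-07) = 3.367e+04 rad/s.
Step 3 — f₀ = ω₀/(2π) = 5358 Hz.
Step 4 — Series Q: Q = ω₀L/R = 3.367e+04·0.00644/20 = 10.84.
Step 5 — 3dB bandwidth: Δω = ω₀/Q = 3106 rad/s; BW = Δω/(2π) = 494.3 Hz.

(a) f₀ = 5358 Hz  (b) Q = 10.84  (c) BW = 494.3 Hz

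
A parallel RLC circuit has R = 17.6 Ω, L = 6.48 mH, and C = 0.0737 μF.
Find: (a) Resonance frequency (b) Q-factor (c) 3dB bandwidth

Step 1 — Resonance: ω₀ = 1/√(LC) = 1/√(0.00648·7.37e-08) = 4.576e+04 rad/s.
Step 2 — f₀ = ω₀/(2π) = 7283 Hz.
Step 3 — Parallel Q: Q = R/(ω₀L) = 17.6/(4.576e+04·0.00648) = 0.05936.
Step 4 — Bandwidth: Δω = ω₀/Q = 7.709e+05 rad/s; BW = Δω/(2π) = 1.227e+05 Hz.

(a) f₀ = 7283 Hz  (b) Q = 0.05936  (c) BW = 1.227e+05 Hz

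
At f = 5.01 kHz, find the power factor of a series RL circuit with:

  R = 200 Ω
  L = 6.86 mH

Step 1 — Angular frequency: ω = 2π·f = 2π·5010 = 3.148e+04 rad/s.
Step 2 — Component impedances:
  R: Z = R = 200 Ω
  L: Z = jωL = j·3.148e+04·0.00686 = 0 + j215.9 Ω
Step 3 — Series combination: Z_total = R + L = 200 + j215.9 Ω = 294.3∠47.2° Ω.
Step 4 — Power factor: PF = cos(φ) = Re(Z)/|Z| = 200/294.33 = 0.6795.
Step 5 — Type: Im(Z) = 215.9 ⇒ lagging (phase φ = 47.2°).

PF = 0.6795 (lagging, φ = 47.2°)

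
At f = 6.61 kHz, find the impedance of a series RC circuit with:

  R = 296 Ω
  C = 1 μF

Step 1 — Angular frequency: ω = 2π·f = 2π·6610 = 4.153e+04 rad/s.
Step 2 — Component impedances:
  R: Z = R = 296 Ω
  C: Z = 1/(jωC) = -j/(ω·C) = 0 - j24.08 Ω
Step 3 — Series combination: Z_total = R + C = 296 - j24.08 Ω = 297∠-4.7° Ω.

Z = 296 - j24.08 Ω = 297∠-4.7° Ω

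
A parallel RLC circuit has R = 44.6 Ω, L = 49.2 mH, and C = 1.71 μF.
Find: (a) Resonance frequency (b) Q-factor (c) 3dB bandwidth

Step 1 — Resonance: ω₀ = 1/√(LC) = 1/√(0.0492·1.71e-06) = 3448 rad/s.
Step 2 — f₀ = ω₀/(2π) = 548.7 Hz.
Step 3 — Parallel Q: Q = R/(ω₀L) = 44.6/(3448·0.0492) = 0.2629.
Step 4 — Bandwidth: Δω = ω₀/Q = 1.311e+04 rad/s; BW = Δω/(2π) = 2087 Hz.

(a) f₀ = 548.7 Hz  (b) Q = 0.2629  (c) BW = 2087 Hz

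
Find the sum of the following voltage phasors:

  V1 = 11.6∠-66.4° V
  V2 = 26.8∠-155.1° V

Step 1 — Convert each phasor to rectangular form:
  V1 = 11.6·(cos(-66.4°) + j·sin(-66.4°)) = 4.644 - j10.63 V
  V2 = 26.8·(cos(-155.1°) + j·sin(-155.1°)) = -24.31 - j11.28 V
Step 2 — Sum components: V_total = -19.66 - j21.91 V.
Step 3 — Convert to polar: |V_total| = 29.44 V, ∠V_total = -131.9°.

V_total = 29.44∠-131.9° V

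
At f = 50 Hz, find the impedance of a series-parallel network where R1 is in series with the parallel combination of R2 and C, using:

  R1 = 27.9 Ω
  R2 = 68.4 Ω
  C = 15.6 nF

Step 1 — Angular frequency: ω = 2π·f = 2π·50 = 314.2 rad/s.
Step 2 — Component impedances:
  R1: Z = R = 27.9 Ω
  R2: Z = R = 68.4 Ω
  C: Z = 1/(jωC) = -j/(ω·C) = 0 - j2.04e+05 Ω
Step 3 — Parallel branch: R2 || C = 1/(1/R2 + 1/C) = 68.4 - j0.02293 Ω.
Step 4 — Series with R1: Z_total = R1 + (R2 || C) = 96.3 - j0.02293 Ω = 96.3∠-0.0° Ω.

Z = 96.3 - j0.02293 Ω = 96.3∠-0.0° Ω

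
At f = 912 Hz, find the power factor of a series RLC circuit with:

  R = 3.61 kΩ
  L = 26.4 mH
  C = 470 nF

Step 1 — Angular frequency: ω = 2π·f = 2π·912 = 5730 rad/s.
Step 2 — Component impedances:
  R: Z = R = 3610 Ω
  L: Z = jωL = j·5730·0.0264 = 0 + j151.3 Ω
  C: Z = 1/(jωC) = -j/(ω·C) = 0 - j371.3 Ω
Step 3 — Series combination: Z_total = R + L + C = 3610 - j220 Ω = 3617∠-3.5° Ω.
Step 4 — Power factor: PF = cos(φ) = Re(Z)/|Z| = 3610/3617 = 0.9981.
Step 5 — Type: Im(Z) = -220 ⇒ leading (phase φ = -3.5°).

PF = 0.9981 (leading, φ = -3.5°)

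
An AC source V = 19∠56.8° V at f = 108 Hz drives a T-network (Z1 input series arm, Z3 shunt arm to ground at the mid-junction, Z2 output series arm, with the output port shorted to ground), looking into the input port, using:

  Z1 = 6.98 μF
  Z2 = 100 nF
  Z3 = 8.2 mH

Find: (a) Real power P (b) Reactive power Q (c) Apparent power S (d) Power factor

Step 1 — Angular frequency: ω = 2π·f = 2π·108 = 678.6 rad/s.
Step 2 — Component impedances:
  Z1: Z = 1/(jωC) = -j/(ω·C) = 0 - j211.1 Ω
  Z2: Z = 1/(jωC) = -j/(ω·C) = 0 - j1.474e+04 Ω
  Z3: Z = jωL = j·678.6·0.0082 = 0 + j5.564 Ω
Step 3 — With the output port shorted to ground, the output series arm Z2 runs from the junction to ground; the shunt arm Z3 also runs from the junction to ground. They appear in parallel: Z3 || Z2 = 0 + j5.566 Ω.
Step 4 — Series with input arm Z1: Z_in = Z1 + (Z3 || Z2) = 0 - j205.6 Ω = 205.6∠-90.0° Ω.
Step 5 — Source phasor: V = 19∠56.8° V = 10.4 + j15.9 V.
Step 6 — Current: I = V / Z = -0.07734 + j0.05061 A = 0.09243∠146.8° A.
Step 7 — Complex power: S = V·I* = 0 - j1.756 VA.
Step 8 — Real power: P = Re(S) = 0 W.
Step 9 — Reactive power: Q = Im(S) = -1.756 VAR.
Step 10 — Apparent power: |S| = 1.756 VA.
Step 11 — Power factor: PF = P/|S| = 0 (leading).

(a) P = 0 W  (b) Q = -1.756 VAR  (c) S = 1.756 VA  (d) PF = 0 (leading)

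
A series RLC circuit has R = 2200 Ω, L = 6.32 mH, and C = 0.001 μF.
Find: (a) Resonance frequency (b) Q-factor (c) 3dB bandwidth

Step 1 — Resonance: ω₀ = 1/√(LC) = 1/√(0.00632·1e-09) = 3.978e+05 rad/s.
Step 2 — f₀ = ω₀/(2π) = 6.331e+04 Hz.
Step 3 — Series Q: Q = ω₀L/R = 3.978e+05·0.00632/2200 = 1.143.
Step 4 — Bandwidth: Δω = ω₀/Q = 3.481e+05 rad/s; BW = Δω/(2π) = 5.54e+04 Hz.

(a) f₀ = 6.331e+04 Hz  (b) Q = 1.143  (c) BW = 5.54e+04 Hz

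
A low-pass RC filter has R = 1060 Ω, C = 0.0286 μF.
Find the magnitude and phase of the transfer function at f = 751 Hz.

Step 1 — Angular frequency: ω = 2π·751 = 4719 rad/s.
Step 2 — Transfer function: H(jω) = 1/(1 + jωRC).
Step 3 — Denominator: 1 + jωRC = 1 + j·4719·1060·2.86e-08 = 1 + j0.1431.
Step 4 — H = 0.9799 - j0.1402.
Step 5 — Magnitude: |H| = 0.9899 (-0.1 dB); phase: φ = -8.1°.

|H| = 0.9899 (-0.1 dB), φ = -8.1°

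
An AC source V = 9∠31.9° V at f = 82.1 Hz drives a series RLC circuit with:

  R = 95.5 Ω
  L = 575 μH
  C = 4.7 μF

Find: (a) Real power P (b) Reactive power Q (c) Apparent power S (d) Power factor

Step 1 — Angular frequency: ω = 2π·f = 2π·82.1 = 515.8 rad/s.
Step 2 — Component impedances:
  R: Z = R = 95.5 Ω
  L: Z = jωL = j·515.8·0.000575 = 0 + j0.2966 Ω
  C: Z = 1/(jωC) = -j/(ω·C) = 0 - j412.5 Ω
Step 3 — Series combination: Z_total = R + L + C = 95.5 - j412.2 Ω = 423.1∠-77.0° Ω.
Step 4 — Source phasor: V = 9∠31.9° V = 7.641 + j4.756 V.
Step 5 — Current: I = V / Z = -0.006875 + j0.02013 A = 0.02127∠108.9° A.
Step 6 — Complex power: S = V·I* = 0.04322 - j0.1865 VA.
Step 7 — Real power: P = Re(S) = 0.04322 W.
Step 8 — Reactive power: Q = Im(S) = -0.1865 VAR.
Step 9 — Apparent power: |S| = 0.1915 VA.
Step 10 — Power factor: PF = P/|S| = 0.2257 (leading).

(a) P = 0.04322 W  (b) Q = -0.1865 VAR  (c) S = 0.1915 VA  (d) PF = 0.2257 (leading)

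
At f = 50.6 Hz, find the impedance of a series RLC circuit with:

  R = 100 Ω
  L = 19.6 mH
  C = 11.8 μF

Step 1 — Angular frequency: ω = 2π·f = 2π·50.6 = 317.9 rad/s.
Step 2 — Component impedances:
  R: Z = R = 100 Ω
  L: Z = jωL = j·317.9·0.0196 = 0 + j6.231 Ω
  C: Z = 1/(jωC) = -j/(ω·C) = 0 - j266.6 Ω
Step 3 — Series combination: Z_total = R + L + C = 100 - j260.3 Ω = 278.9∠-69.0° Ω.

Z = 100 - j260.3 Ω = 278.9∠-69.0° Ω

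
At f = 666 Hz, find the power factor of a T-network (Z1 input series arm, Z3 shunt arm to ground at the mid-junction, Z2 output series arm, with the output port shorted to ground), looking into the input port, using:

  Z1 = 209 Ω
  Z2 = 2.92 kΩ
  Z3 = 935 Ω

Step 1 — Angular frequency: ω = 2π·f = 2π·666 = 4185 rad/s.
Step 2 — Component impedances:
  Z1: Z = R = 209 Ω
  Z2: Z = R = 2920 Ω
  Z3: Z = R = 935 Ω
Step 3 — With the output port shorted to ground, the output series arm Z2 runs from the junction to ground; the shunt arm Z3 also runs from the junction to ground. They appear in parallel: Z3 || Z2 = 708.2 Ω.
Step 4 — Series with input arm Z1: Z_in = Z1 + (Z3 || Z2) = 917.2 Ω = 917.2∠0.0° Ω.
Step 5 — Power factor: PF = cos(φ) = Re(Z)/|Z| = 917.2/917.2 = 1.
Step 6 — Type: Im(Z) = 0 ⇒ unity (phase φ = 0.0°).

PF = 1 (unity, φ = 0.0°)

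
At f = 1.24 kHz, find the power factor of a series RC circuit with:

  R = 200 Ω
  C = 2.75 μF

Step 1 — Angular frequency: ω = 2π·f = 2π·1240 = 7791 rad/s.
Step 2 — Component impedances:
  R: Z = R = 200 Ω
  C: Z = 1/(jωC) = -j/(ω·C) = 0 - j46.67 Ω
Step 3 — Series combination: Z_total = R + C = 200 - j46.67 Ω = 205.4∠-13.1° Ω.
Step 4 — Power factor: PF = cos(φ) = Re(Z)/|Z| = 200/205.374 = 0.9738.
Step 5 — Type: Im(Z) = -46.67 ⇒ leading (phase φ = -13.1°).

PF = 0.9738 (leading, φ = -13.1°)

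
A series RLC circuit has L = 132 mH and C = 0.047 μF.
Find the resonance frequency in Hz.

Step 1 — Resonance condition Im(Z)=0 gives ω₀ = 1/√(LC).
Step 2 — ω₀ = 1/√(0.132·4.7e-08) = 1.27e+04 rad/s.
Step 3 — f₀ = ω₀/(2π) = 2021 Hz.

f₀ = 2021 Hz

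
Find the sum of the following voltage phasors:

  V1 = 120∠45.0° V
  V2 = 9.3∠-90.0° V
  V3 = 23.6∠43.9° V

Step 1 — Convert each phasor to rectangular form:
  V1 = 120·(cos(45.0°) + j·sin(45.0°)) = 84.85 + j84.85 V
  V2 = 9.3·(cos(-90.0°) + j·sin(-90.0°)) = 0 - j9.3 V
  V3 = 23.6·(cos(43.9°) + j·sin(43.9°)) = 17.01 + j16.36 V
Step 2 — Sum components: V_total = 101.9 + j91.92 V.
Step 3 — Convert to polar: |V_total| = 137.2 V, ∠V_total = 42.1°.

V_total = 137.2∠42.1° V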